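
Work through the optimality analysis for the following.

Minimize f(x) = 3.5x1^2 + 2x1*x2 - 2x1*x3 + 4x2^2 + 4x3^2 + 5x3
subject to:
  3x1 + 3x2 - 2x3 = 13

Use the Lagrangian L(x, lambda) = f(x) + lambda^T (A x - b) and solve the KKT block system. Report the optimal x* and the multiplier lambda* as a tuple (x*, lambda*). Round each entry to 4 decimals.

Form the Lagrangian:
  L(x, lambda) = (1/2) x^T Q x + c^T x + lambda^T (A x - b)
Stationarity (grad_x L = 0): Q x + c + A^T lambda = 0.
Primal feasibility: A x = b.

This gives the KKT block system:
  [ Q   A^T ] [ x     ]   [-c ]
  [ A    0  ] [ lambda ] = [ b ]

Solving the linear system:
  x*      = (1.4463, 1.7659, -1.6817)
  lambda* = (-5.6732)
  f(x*)   = 32.6713

x* = (1.4463, 1.7659, -1.6817), lambda* = (-5.6732)


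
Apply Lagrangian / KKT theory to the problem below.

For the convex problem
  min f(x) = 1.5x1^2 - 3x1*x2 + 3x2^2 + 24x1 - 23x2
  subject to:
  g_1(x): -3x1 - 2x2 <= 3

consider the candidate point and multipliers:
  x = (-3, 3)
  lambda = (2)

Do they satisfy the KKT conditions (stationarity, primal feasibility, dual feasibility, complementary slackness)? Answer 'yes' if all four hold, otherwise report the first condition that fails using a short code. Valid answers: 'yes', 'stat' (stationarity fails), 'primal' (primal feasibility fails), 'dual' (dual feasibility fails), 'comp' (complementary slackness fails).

Gradient of f: grad f(x) = Q x + c = (6, 4)
Constraint values g_i(x) = a_i^T x - b_i:
  g_1((-3, 3)) = 0
Stationarity residual: grad f(x) + sum_i lambda_i a_i = (0, 0)
  -> stationarity OK
Primal feasibility (all g_i <= 0): OK
Dual feasibility (all lambda_i >= 0): OK
Complementary slackness (lambda_i * g_i(x) = 0 for all i): OK

Verdict: yes, KKT holds.

yes


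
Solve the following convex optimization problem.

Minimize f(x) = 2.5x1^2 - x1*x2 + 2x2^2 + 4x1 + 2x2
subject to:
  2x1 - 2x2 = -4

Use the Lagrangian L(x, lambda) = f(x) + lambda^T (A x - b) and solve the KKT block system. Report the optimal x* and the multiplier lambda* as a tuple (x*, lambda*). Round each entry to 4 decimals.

Form the Lagrangian:
  L(x, lambda) = (1/2) x^T Q x + c^T x + lambda^T (A x - b)
Stationarity (grad_x L = 0): Q x + c + A^T lambda = 0.
Primal feasibility: A x = b.

This gives the KKT block system:
  [ Q   A^T ] [ x     ]   [-c ]
  [ A    0  ] [ lambda ] = [ b ]

Solving the linear system:
  x*      = (-1.7143, 0.2857)
  lambda* = (2.4286)
  f(x*)   = 1.7143

x* = (-1.7143, 0.2857), lambda* = (2.4286)


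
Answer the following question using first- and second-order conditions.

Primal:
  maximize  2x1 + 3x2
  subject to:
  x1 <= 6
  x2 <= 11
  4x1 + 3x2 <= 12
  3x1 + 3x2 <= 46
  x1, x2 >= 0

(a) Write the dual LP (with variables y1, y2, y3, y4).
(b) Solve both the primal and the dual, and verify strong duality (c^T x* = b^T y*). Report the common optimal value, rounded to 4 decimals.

The standard primal-dual pair for 'max c^T x s.t. A x <= b, x >= 0' is:
  Dual:  min b^T y  s.t.  A^T y >= c,  y >= 0.

So the dual LP is:
  minimize  6y1 + 11y2 + 12y3 + 46y4
  subject to:
    y1 + 4y3 + 3y4 >= 2
    y2 + 3y3 + 3y4 >= 3
    y1, y2, y3, y4 >= 0

Solving the primal: x* = (0, 4).
  primal value c^T x* = 12.
Solving the dual: y* = (0, 0, 1, 0).
  dual value b^T y* = 12.
Strong duality: c^T x* = b^T y*. Confirmed.

12


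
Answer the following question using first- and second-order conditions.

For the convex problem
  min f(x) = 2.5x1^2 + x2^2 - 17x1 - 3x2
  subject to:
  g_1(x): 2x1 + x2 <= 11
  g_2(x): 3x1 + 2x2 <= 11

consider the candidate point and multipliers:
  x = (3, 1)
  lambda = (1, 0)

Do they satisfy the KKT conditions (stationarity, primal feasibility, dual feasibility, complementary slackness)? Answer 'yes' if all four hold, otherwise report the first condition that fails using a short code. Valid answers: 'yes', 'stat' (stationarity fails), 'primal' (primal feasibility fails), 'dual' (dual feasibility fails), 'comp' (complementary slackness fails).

Gradient of f: grad f(x) = Q x + c = (-2, -1)
Constraint values g_i(x) = a_i^T x - b_i:
  g_1((3, 1)) = -4
  g_2((3, 1)) = 0
Stationarity residual: grad f(x) + sum_i lambda_i a_i = (0, 0)
  -> stationarity OK
Primal feasibility (all g_i <= 0): OK
Dual feasibility (all lambda_i >= 0): OK
Complementary slackness (lambda_i * g_i(x) = 0 for all i): FAILS

Verdict: the first failing condition is complementary_slackness -> comp.

comp


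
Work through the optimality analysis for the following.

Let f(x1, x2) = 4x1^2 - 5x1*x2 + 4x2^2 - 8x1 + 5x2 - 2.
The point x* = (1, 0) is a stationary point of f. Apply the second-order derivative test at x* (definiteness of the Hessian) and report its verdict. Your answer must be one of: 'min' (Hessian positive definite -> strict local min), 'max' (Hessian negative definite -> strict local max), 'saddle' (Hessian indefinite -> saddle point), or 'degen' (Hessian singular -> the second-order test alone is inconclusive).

Compute the Hessian H = grad^2 f:
  H = [[8, -5], [-5, 8]]
Verify stationarity: grad f(x*) = H x* + g = (0, 0).
Eigenvalues of H: 3, 13.
Both eigenvalues > 0, so H is positive definite -> x* is a strict local min.

min


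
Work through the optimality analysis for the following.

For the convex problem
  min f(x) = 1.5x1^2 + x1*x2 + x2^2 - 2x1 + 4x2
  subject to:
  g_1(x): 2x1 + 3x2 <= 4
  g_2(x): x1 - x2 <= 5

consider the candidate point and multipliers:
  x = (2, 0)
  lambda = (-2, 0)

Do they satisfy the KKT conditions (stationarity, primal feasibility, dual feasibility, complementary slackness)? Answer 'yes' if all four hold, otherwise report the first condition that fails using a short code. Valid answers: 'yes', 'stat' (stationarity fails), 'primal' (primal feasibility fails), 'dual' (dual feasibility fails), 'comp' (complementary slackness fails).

Gradient of f: grad f(x) = Q x + c = (4, 6)
Constraint values g_i(x) = a_i^T x - b_i:
  g_1((2, 0)) = 0
  g_2((2, 0)) = -3
Stationarity residual: grad f(x) + sum_i lambda_i a_i = (0, 0)
  -> stationarity OK
Primal feasibility (all g_i <= 0): OK
Dual feasibility (all lambda_i >= 0): FAILS
Complementary slackness (lambda_i * g_i(x) = 0 for all i): OK

Verdict: the first failing condition is dual_feasibility -> dual.

dual


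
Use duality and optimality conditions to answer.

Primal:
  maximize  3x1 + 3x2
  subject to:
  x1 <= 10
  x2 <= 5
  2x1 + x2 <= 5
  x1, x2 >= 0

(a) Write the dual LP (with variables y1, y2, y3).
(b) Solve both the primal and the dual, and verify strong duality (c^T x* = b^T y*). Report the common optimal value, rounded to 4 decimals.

The standard primal-dual pair for 'max c^T x s.t. A x <= b, x >= 0' is:
  Dual:  min b^T y  s.t.  A^T y >= c,  y >= 0.

So the dual LP is:
  minimize  10y1 + 5y2 + 5y3
  subject to:
    y1 + 2y3 >= 3
    y2 + y3 >= 3
    y1, y2, y3 >= 0

Solving the primal: x* = (0, 5).
  primal value c^T x* = 15.
Solving the dual: y* = (0, 1.5, 1.5).
  dual value b^T y* = 15.
Strong duality: c^T x* = b^T y*. Confirmed.

15


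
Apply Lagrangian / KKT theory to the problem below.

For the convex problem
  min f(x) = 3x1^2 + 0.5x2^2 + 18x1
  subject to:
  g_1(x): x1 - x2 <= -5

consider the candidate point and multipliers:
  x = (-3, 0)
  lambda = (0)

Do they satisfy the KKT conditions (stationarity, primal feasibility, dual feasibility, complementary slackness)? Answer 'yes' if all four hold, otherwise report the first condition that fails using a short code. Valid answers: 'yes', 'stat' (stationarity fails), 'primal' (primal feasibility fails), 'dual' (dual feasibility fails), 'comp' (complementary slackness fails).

Gradient of f: grad f(x) = Q x + c = (0, 0)
Constraint values g_i(x) = a_i^T x - b_i:
  g_1((-3, 0)) = 2
Stationarity residual: grad f(x) + sum_i lambda_i a_i = (0, 0)
  -> stationarity OK
Primal feasibility (all g_i <= 0): FAILS
Dual feasibility (all lambda_i >= 0): OK
Complementary slackness (lambda_i * g_i(x) = 0 for all i): OK

Verdict: the first failing condition is primal_feasibility -> primal.

primal


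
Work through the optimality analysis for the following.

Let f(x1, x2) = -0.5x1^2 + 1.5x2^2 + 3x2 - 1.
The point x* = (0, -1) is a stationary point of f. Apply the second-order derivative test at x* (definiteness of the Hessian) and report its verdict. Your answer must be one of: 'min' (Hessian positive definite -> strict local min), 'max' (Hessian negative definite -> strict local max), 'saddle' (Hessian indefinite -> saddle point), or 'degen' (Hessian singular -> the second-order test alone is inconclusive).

Compute the Hessian H = grad^2 f:
  H = [[-1, 0], [0, 3]]
Verify stationarity: grad f(x*) = H x* + g = (0, 0).
Eigenvalues of H: -1, 3.
Eigenvalues have mixed signs, so H is indefinite -> x* is a saddle point.

saddle


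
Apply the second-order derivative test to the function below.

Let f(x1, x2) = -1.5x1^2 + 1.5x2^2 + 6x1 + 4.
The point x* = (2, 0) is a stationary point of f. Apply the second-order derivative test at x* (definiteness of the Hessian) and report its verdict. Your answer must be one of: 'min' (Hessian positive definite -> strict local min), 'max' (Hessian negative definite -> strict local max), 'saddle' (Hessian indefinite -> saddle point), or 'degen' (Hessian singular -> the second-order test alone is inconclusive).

Compute the Hessian H = grad^2 f:
  H = [[-3, 0], [0, 3]]
Verify stationarity: grad f(x*) = H x* + g = (0, 0).
Eigenvalues of H: -3, 3.
Eigenvalues have mixed signs, so H is indefinite -> x* is a saddle point.

saddle


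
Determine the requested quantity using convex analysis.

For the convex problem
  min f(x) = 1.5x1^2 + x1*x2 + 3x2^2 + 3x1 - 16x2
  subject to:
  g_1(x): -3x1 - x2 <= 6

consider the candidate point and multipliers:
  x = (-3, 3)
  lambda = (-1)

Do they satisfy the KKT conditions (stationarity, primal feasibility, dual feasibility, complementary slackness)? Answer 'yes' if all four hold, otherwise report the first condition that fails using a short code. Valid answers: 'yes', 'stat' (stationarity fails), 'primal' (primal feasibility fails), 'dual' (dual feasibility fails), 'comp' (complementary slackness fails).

Gradient of f: grad f(x) = Q x + c = (-3, -1)
Constraint values g_i(x) = a_i^T x - b_i:
  g_1((-3, 3)) = 0
Stationarity residual: grad f(x) + sum_i lambda_i a_i = (0, 0)
  -> stationarity OK
Primal feasibility (all g_i <= 0): OK
Dual feasibility (all lambda_i >= 0): FAILS
Complementary slackness (lambda_i * g_i(x) = 0 for all i): OK

Verdict: the first failing condition is dual_feasibility -> dual.

dual


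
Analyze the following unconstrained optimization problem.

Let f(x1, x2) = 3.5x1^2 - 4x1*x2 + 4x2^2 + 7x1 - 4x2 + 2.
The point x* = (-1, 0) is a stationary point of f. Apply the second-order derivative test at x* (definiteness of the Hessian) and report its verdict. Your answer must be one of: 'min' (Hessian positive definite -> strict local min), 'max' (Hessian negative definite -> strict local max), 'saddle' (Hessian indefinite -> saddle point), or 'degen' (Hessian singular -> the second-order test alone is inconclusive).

Compute the Hessian H = grad^2 f:
  H = [[7, -4], [-4, 8]]
Verify stationarity: grad f(x*) = H x* + g = (0, 0).
Eigenvalues of H: 3.4689, 11.5311.
Both eigenvalues > 0, so H is positive definite -> x* is a strict local min.

min


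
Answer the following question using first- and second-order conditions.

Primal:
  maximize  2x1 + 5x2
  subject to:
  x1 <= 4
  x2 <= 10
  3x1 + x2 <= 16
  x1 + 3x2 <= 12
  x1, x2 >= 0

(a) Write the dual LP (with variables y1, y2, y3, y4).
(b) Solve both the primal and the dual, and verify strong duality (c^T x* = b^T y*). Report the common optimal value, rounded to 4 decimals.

The standard primal-dual pair for 'max c^T x s.t. A x <= b, x >= 0' is:
  Dual:  min b^T y  s.t.  A^T y >= c,  y >= 0.

So the dual LP is:
  minimize  4y1 + 10y2 + 16y3 + 12y4
  subject to:
    y1 + 3y3 + y4 >= 2
    y2 + y3 + 3y4 >= 5
    y1, y2, y3, y4 >= 0

Solving the primal: x* = (4, 2.6667).
  primal value c^T x* = 21.3333.
Solving the dual: y* = (0.3333, 0, 0, 1.6667).
  dual value b^T y* = 21.3333.
Strong duality: c^T x* = b^T y*. Confirmed.

21.3333


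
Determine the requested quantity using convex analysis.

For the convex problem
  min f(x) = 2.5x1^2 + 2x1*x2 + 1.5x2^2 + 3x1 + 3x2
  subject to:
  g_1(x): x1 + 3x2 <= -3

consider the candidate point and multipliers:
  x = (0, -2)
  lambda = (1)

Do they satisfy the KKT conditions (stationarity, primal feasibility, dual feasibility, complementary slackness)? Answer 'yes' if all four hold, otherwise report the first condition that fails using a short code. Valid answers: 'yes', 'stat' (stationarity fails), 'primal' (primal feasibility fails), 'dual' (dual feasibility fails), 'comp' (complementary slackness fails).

Gradient of f: grad f(x) = Q x + c = (-1, -3)
Constraint values g_i(x) = a_i^T x - b_i:
  g_1((0, -2)) = -3
Stationarity residual: grad f(x) + sum_i lambda_i a_i = (0, 0)
  -> stationarity OK
Primal feasibility (all g_i <= 0): OK
Dual feasibility (all lambda_i >= 0): OK
Complementary slackness (lambda_i * g_i(x) = 0 for all i): FAILS

Verdict: the first failing condition is complementary_slackness -> comp.

comp


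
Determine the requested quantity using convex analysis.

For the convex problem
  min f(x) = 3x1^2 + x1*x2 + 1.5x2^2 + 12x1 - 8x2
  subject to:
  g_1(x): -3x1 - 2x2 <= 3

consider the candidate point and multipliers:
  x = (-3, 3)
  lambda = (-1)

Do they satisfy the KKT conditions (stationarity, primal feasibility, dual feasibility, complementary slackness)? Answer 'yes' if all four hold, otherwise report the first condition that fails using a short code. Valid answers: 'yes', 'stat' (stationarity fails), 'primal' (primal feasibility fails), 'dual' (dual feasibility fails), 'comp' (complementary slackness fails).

Gradient of f: grad f(x) = Q x + c = (-3, -2)
Constraint values g_i(x) = a_i^T x - b_i:
  g_1((-3, 3)) = 0
Stationarity residual: grad f(x) + sum_i lambda_i a_i = (0, 0)
  -> stationarity OK
Primal feasibility (all g_i <= 0): OK
Dual feasibility (all lambda_i >= 0): FAILS
Complementary slackness (lambda_i * g_i(x) = 0 for all i): OK

Verdict: the first failing condition is dual_feasibility -> dual.

dual


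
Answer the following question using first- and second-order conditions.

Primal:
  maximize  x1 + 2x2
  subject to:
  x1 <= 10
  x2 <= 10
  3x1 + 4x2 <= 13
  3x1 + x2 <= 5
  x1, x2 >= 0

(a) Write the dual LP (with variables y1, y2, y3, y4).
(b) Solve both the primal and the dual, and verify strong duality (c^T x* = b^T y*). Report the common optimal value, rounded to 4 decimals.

The standard primal-dual pair for 'max c^T x s.t. A x <= b, x >= 0' is:
  Dual:  min b^T y  s.t.  A^T y >= c,  y >= 0.

So the dual LP is:
  minimize  10y1 + 10y2 + 13y3 + 5y4
  subject to:
    y1 + 3y3 + 3y4 >= 1
    y2 + 4y3 + y4 >= 2
    y1, y2, y3, y4 >= 0

Solving the primal: x* = (0, 3.25).
  primal value c^T x* = 6.5.
Solving the dual: y* = (0, 0, 0.5, 0).
  dual value b^T y* = 6.5.
Strong duality: c^T x* = b^T y*. Confirmed.

6.5


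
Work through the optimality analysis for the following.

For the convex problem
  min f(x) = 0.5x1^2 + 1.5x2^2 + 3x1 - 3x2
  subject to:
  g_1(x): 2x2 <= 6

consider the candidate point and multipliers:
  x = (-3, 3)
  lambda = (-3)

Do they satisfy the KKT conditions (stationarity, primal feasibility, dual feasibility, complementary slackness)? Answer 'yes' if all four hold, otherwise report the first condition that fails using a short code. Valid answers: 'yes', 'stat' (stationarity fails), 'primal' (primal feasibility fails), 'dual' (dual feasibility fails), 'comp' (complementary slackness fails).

Gradient of f: grad f(x) = Q x + c = (0, 6)
Constraint values g_i(x) = a_i^T x - b_i:
  g_1((-3, 3)) = 0
Stationarity residual: grad f(x) + sum_i lambda_i a_i = (0, 0)
  -> stationarity OK
Primal feasibility (all g_i <= 0): OK
Dual feasibility (all lambda_i >= 0): FAILS
Complementary slackness (lambda_i * g_i(x) = 0 for all i): OK

Verdict: the first failing condition is dual_feasibility -> dual.

dual


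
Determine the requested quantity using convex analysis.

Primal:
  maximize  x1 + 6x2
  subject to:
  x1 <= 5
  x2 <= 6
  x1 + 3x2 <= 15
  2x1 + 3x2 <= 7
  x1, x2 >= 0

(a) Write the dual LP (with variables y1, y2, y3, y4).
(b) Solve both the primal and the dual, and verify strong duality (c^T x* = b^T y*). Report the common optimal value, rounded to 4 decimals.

The standard primal-dual pair for 'max c^T x s.t. A x <= b, x >= 0' is:
  Dual:  min b^T y  s.t.  A^T y >= c,  y >= 0.

So the dual LP is:
  minimize  5y1 + 6y2 + 15y3 + 7y4
  subject to:
    y1 + y3 + 2y4 >= 1
    y2 + 3y3 + 3y4 >= 6
    y1, y2, y3, y4 >= 0

Solving the primal: x* = (0, 2.3333).
  primal value c^T x* = 14.
Solving the dual: y* = (0, 0, 0, 2).
  dual value b^T y* = 14.
Strong duality: c^T x* = b^T y*. Confirmed.

14


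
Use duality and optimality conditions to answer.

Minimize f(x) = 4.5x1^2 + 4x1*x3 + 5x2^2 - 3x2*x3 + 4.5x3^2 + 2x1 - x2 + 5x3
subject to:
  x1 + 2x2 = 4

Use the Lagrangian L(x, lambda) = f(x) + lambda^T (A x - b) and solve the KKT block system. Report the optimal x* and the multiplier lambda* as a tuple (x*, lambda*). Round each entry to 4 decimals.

Form the Lagrangian:
  L(x, lambda) = (1/2) x^T Q x + c^T x + lambda^T (A x - b)
Stationarity (grad_x L = 0): Q x + c + A^T lambda = 0.
Primal feasibility: A x = b.

This gives the KKT block system:
  [ Q   A^T ] [ x     ]   [-c ]
  [ A    0  ] [ lambda ] = [ b ]

Solving the linear system:
  x*      = (0.8464, 1.5768, -0.4061)
  lambda* = (-7.9932)
  f(x*)   = 15.029

x* = (0.8464, 1.5768, -0.4061), lambda* = (-7.9932)


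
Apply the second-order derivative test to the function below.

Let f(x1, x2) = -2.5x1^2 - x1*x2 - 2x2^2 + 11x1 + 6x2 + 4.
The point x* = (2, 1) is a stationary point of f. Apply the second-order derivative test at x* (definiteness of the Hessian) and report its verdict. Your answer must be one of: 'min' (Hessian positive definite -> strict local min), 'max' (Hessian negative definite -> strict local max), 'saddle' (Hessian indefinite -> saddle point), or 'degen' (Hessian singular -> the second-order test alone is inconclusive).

Compute the Hessian H = grad^2 f:
  H = [[-5, -1], [-1, -4]]
Verify stationarity: grad f(x*) = H x* + g = (0, 0).
Eigenvalues of H: -5.618, -3.382.
Both eigenvalues < 0, so H is negative definite -> x* is a strict local max.

max


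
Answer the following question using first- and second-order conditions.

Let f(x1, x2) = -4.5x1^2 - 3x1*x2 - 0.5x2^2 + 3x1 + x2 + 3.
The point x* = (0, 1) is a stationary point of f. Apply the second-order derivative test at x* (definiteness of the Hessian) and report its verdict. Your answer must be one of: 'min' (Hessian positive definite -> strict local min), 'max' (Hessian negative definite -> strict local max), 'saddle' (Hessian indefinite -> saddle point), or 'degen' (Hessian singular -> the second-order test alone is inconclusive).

Compute the Hessian H = grad^2 f:
  H = [[-9, -3], [-3, -1]]
Verify stationarity: grad f(x*) = H x* + g = (0, 0).
Eigenvalues of H: -10, 0.
H has a zero eigenvalue (singular; negative semidefinite but not definite), so H is neither positive definite, negative definite, nor indefinite. The second-order test alone is inconclusive -> degen.
(Indeed, f is constant along the null direction of H through x*, so x* is not a strict local extremum.)

degen


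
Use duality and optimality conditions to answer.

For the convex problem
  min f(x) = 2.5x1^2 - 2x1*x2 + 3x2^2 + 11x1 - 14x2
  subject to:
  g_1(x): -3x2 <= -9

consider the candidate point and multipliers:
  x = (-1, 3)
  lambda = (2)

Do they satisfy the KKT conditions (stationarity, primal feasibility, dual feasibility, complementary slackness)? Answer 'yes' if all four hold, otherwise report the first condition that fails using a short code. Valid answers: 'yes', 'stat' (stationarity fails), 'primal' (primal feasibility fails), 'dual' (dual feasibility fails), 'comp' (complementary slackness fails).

Gradient of f: grad f(x) = Q x + c = (0, 6)
Constraint values g_i(x) = a_i^T x - b_i:
  g_1((-1, 3)) = 0
Stationarity residual: grad f(x) + sum_i lambda_i a_i = (0, 0)
  -> stationarity OK
Primal feasibility (all g_i <= 0): OK
Dual feasibility (all lambda_i >= 0): OK
Complementary slackness (lambda_i * g_i(x) = 0 for all i): OK

Verdict: yes, KKT holds.

yes


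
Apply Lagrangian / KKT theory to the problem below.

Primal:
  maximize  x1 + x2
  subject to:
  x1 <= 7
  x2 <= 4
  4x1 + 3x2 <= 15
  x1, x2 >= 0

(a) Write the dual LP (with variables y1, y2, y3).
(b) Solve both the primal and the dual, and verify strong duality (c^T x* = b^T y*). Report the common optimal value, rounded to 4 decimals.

The standard primal-dual pair for 'max c^T x s.t. A x <= b, x >= 0' is:
  Dual:  min b^T y  s.t.  A^T y >= c,  y >= 0.

So the dual LP is:
  minimize  7y1 + 4y2 + 15y3
  subject to:
    y1 + 4y3 >= 1
    y2 + 3y3 >= 1
    y1, y2, y3 >= 0

Solving the primal: x* = (0.75, 4).
  primal value c^T x* = 4.75.
Solving the dual: y* = (0, 0.25, 0.25).
  dual value b^T y* = 4.75.
Strong duality: c^T x* = b^T y*. Confirmed.

4.75


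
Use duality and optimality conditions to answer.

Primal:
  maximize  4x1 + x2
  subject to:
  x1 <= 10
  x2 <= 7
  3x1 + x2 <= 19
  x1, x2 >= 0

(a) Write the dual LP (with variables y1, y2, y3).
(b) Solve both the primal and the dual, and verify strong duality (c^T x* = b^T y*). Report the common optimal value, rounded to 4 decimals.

The standard primal-dual pair for 'max c^T x s.t. A x <= b, x >= 0' is:
  Dual:  min b^T y  s.t.  A^T y >= c,  y >= 0.

So the dual LP is:
  minimize  10y1 + 7y2 + 19y3
  subject to:
    y1 + 3y3 >= 4
    y2 + y3 >= 1
    y1, y2, y3 >= 0

Solving the primal: x* = (6.3333, 0).
  primal value c^T x* = 25.3333.
Solving the dual: y* = (0, 0, 1.3333).
  dual value b^T y* = 25.3333.
Strong duality: c^T x* = b^T y*. Confirmed.

25.3333


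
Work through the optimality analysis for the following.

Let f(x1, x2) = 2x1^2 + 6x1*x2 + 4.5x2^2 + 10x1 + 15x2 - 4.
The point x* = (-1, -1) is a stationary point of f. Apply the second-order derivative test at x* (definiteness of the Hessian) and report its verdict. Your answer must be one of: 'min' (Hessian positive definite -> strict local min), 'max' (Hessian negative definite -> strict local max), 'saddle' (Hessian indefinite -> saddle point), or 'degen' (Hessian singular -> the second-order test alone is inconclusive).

Compute the Hessian H = grad^2 f:
  H = [[4, 6], [6, 9]]
Verify stationarity: grad f(x*) = H x* + g = (0, 0).
Eigenvalues of H: 0, 13.
H has a zero eigenvalue (singular; positive semidefinite but not definite), so H is neither positive definite, negative definite, nor indefinite. The second-order test alone is inconclusive -> degen.
(Indeed, f is constant along the null direction of H through x*, so x* is not a strict local extremum.)

degen


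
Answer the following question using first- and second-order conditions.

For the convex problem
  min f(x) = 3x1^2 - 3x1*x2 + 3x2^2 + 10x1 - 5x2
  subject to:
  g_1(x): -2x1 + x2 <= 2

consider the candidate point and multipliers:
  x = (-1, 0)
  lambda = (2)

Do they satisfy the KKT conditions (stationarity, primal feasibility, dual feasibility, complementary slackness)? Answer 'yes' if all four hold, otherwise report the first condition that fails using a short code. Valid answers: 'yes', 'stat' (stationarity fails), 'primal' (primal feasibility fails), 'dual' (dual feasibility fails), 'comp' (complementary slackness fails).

Gradient of f: grad f(x) = Q x + c = (4, -2)
Constraint values g_i(x) = a_i^T x - b_i:
  g_1((-1, 0)) = 0
Stationarity residual: grad f(x) + sum_i lambda_i a_i = (0, 0)
  -> stationarity OK
Primal feasibility (all g_i <= 0): OK
Dual feasibility (all lambda_i >= 0): OK
Complementary slackness (lambda_i * g_i(x) = 0 for all i): OK

Verdict: yes, KKT holds.

yes


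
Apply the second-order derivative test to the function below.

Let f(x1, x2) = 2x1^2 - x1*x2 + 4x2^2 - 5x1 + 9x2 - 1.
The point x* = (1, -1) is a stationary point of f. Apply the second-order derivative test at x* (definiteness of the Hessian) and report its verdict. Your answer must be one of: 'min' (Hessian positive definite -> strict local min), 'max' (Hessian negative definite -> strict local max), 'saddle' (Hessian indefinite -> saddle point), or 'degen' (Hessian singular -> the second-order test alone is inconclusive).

Compute the Hessian H = grad^2 f:
  H = [[4, -1], [-1, 8]]
Verify stationarity: grad f(x*) = H x* + g = (0, 0).
Eigenvalues of H: 3.7639, 8.2361.
Both eigenvalues > 0, so H is positive definite -> x* is a strict local min.

min


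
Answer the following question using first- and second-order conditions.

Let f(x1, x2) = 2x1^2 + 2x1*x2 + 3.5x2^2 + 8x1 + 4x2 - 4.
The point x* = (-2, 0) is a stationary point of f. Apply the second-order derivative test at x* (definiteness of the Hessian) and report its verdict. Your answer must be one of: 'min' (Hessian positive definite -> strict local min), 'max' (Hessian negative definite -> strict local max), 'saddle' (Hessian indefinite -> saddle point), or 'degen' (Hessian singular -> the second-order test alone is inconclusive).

Compute the Hessian H = grad^2 f:
  H = [[4, 2], [2, 7]]
Verify stationarity: grad f(x*) = H x* + g = (0, 0).
Eigenvalues of H: 3, 8.
Both eigenvalues > 0, so H is positive definite -> x* is a strict local min.

min


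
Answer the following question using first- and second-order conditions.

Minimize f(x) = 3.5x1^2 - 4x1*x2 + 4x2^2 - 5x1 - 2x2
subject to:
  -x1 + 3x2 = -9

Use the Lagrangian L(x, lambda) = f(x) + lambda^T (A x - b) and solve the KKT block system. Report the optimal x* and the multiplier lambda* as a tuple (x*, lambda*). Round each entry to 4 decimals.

Form the Lagrangian:
  L(x, lambda) = (1/2) x^T Q x + c^T x + lambda^T (A x - b)
Stationarity (grad_x L = 0): Q x + c + A^T lambda = 0.
Primal feasibility: A x = b.

This gives the KKT block system:
  [ Q   A^T ] [ x     ]   [-c ]
  [ A    0  ] [ lambda ] = [ b ]

Solving the linear system:
  x*      = (0.3191, -2.8936)
  lambda* = (8.8085)
  f(x*)   = 41.734

x* = (0.3191, -2.8936), lambda* = (8.8085)


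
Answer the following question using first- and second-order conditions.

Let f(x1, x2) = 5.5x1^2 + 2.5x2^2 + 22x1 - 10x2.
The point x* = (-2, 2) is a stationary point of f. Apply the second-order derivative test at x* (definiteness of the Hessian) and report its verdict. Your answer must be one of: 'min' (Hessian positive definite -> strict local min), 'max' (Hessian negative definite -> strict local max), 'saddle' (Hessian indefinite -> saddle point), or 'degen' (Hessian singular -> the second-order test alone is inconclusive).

Compute the Hessian H = grad^2 f:
  H = [[11, 0], [0, 5]]
Verify stationarity: grad f(x*) = H x* + g = (0, 0).
Eigenvalues of H: 5, 11.
Both eigenvalues > 0, so H is positive definite -> x* is a strict local min.

min


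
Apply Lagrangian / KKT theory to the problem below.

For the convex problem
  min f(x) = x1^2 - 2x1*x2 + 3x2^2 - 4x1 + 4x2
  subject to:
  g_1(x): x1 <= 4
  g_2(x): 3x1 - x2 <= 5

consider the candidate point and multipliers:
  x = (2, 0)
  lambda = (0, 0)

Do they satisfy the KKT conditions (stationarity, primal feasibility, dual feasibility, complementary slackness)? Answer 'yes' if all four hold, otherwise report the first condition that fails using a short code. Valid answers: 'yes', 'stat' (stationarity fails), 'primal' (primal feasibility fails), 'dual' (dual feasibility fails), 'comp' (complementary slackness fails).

Gradient of f: grad f(x) = Q x + c = (0, 0)
Constraint values g_i(x) = a_i^T x - b_i:
  g_1((2, 0)) = -2
  g_2((2, 0)) = 1
Stationarity residual: grad f(x) + sum_i lambda_i a_i = (0, 0)
  -> stationarity OK
Primal feasibility (all g_i <= 0): FAILS
Dual feasibility (all lambda_i >= 0): OK
Complementary slackness (lambda_i * g_i(x) = 0 for all i): OK

Verdict: the first failing condition is primal_feasibility -> primal.

primal


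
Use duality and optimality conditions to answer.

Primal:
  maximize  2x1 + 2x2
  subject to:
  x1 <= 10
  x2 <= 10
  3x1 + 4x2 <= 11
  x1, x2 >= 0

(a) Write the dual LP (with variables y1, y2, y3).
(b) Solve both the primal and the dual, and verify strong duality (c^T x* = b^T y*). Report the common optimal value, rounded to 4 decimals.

The standard primal-dual pair for 'max c^T x s.t. A x <= b, x >= 0' is:
  Dual:  min b^T y  s.t.  A^T y >= c,  y >= 0.

So the dual LP is:
  minimize  10y1 + 10y2 + 11y3
  subject to:
    y1 + 3y3 >= 2
    y2 + 4y3 >= 2
    y1, y2, y3 >= 0

Solving the primal: x* = (3.6667, 0).
  primal value c^T x* = 7.3333.
Solving the dual: y* = (0, 0, 0.6667).
  dual value b^T y* = 7.3333.
Strong duality: c^T x* = b^T y*. Confirmed.

7.3333


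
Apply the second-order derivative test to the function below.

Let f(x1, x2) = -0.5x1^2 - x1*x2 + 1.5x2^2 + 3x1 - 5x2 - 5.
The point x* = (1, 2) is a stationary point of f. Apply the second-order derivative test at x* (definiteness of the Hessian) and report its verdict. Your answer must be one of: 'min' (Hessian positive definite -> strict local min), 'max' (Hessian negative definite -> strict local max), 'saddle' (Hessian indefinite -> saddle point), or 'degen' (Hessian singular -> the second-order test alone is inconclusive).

Compute the Hessian H = grad^2 f:
  H = [[-1, -1], [-1, 3]]
Verify stationarity: grad f(x*) = H x* + g = (0, 0).
Eigenvalues of H: -1.2361, 3.2361.
Eigenvalues have mixed signs, so H is indefinite -> x* is a saddle point.

saddle


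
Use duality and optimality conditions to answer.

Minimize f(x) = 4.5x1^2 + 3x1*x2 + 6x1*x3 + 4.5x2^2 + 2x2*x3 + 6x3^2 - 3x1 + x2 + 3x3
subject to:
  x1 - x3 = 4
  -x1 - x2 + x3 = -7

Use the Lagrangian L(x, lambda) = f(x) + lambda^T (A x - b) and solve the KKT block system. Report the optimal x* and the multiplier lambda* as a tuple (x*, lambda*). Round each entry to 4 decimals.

Form the Lagrangian:
  L(x, lambda) = (1/2) x^T Q x + c^T x + lambda^T (A x - b)
Stationarity (grad_x L = 0): Q x + c + A^T lambda = 0.
Primal feasibility: A x = b.

This gives the KKT block system:
  [ Q   A^T ] [ x     ]   [-c ]
  [ A    0  ] [ lambda ] = [ b ]

Solving the linear system:
  x*      = (1.7273, 3, -2.2727)
  lambda* = (20.7273, 28.6364)
  f(x*)   = 54.2727

x* = (1.7273, 3, -2.2727), lambda* = (20.7273, 28.6364)


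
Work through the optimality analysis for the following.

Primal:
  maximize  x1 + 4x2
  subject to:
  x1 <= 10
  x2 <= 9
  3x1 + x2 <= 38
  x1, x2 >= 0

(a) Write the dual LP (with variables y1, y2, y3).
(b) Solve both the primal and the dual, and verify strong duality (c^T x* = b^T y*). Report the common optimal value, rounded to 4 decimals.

The standard primal-dual pair for 'max c^T x s.t. A x <= b, x >= 0' is:
  Dual:  min b^T y  s.t.  A^T y >= c,  y >= 0.

So the dual LP is:
  minimize  10y1 + 9y2 + 38y3
  subject to:
    y1 + 3y3 >= 1
    y2 + y3 >= 4
    y1, y2, y3 >= 0

Solving the primal: x* = (9.6667, 9).
  primal value c^T x* = 45.6667.
Solving the dual: y* = (0, 3.6667, 0.3333).
  dual value b^T y* = 45.6667.
Strong duality: c^T x* = b^T y*. Confirmed.

45.6667


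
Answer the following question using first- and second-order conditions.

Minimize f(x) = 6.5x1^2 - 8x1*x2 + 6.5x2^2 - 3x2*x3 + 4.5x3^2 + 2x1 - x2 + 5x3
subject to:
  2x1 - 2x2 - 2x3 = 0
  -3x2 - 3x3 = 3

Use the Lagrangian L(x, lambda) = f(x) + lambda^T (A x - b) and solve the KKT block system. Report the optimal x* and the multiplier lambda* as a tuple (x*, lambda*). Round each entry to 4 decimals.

Form the Lagrangian:
  L(x, lambda) = (1/2) x^T Q x + c^T x + lambda^T (A x - b)
Stationarity (grad_x L = 0): Q x + c + A^T lambda = 0.
Primal feasibility: A x = b.

This gives the KKT block system:
  [ Q   A^T ] [ x     ]   [-c ]
  [ A    0  ] [ lambda ] = [ b ]

Solving the linear system:
  x*      = (-1, -0.5, -0.5)
  lambda* = (3.5, -1.6667)
  f(x*)   = 0.5

x* = (-1, -0.5, -0.5), lambda* = (3.5, -1.6667)


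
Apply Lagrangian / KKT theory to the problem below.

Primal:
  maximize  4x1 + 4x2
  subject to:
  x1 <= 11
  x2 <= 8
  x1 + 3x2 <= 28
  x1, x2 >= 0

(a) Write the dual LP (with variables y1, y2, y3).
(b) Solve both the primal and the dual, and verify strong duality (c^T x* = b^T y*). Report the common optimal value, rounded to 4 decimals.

The standard primal-dual pair for 'max c^T x s.t. A x <= b, x >= 0' is:
  Dual:  min b^T y  s.t.  A^T y >= c,  y >= 0.

So the dual LP is:
  minimize  11y1 + 8y2 + 28y3
  subject to:
    y1 + y3 >= 4
    y2 + 3y3 >= 4
    y1, y2, y3 >= 0

Solving the primal: x* = (11, 5.6667).
  primal value c^T x* = 66.6667.
Solving the dual: y* = (2.6667, 0, 1.3333).
  dual value b^T y* = 66.6667.
Strong duality: c^T x* = b^T y*. Confirmed.

66.6667


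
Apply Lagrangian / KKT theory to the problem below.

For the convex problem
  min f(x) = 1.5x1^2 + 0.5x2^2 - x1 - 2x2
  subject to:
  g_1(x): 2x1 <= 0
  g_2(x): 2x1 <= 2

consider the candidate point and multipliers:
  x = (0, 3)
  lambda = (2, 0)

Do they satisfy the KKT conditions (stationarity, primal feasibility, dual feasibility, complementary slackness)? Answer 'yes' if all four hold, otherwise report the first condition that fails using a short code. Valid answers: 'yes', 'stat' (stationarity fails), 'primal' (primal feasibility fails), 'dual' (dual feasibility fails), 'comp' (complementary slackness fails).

Gradient of f: grad f(x) = Q x + c = (-1, 1)
Constraint values g_i(x) = a_i^T x - b_i:
  g_1((0, 3)) = 0
  g_2((0, 3)) = -2
Stationarity residual: grad f(x) + sum_i lambda_i a_i = (3, 1)
  -> stationarity FAILS
Primal feasibility (all g_i <= 0): OK
Dual feasibility (all lambda_i >= 0): OK
Complementary slackness (lambda_i * g_i(x) = 0 for all i): OK

Verdict: the first failing condition is stationarity -> stat.

stat


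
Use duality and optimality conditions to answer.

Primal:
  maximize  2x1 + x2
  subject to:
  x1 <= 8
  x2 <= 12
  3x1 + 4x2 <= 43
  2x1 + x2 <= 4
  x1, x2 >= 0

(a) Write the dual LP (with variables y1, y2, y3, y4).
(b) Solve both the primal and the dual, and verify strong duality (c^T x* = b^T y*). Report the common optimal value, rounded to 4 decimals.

The standard primal-dual pair for 'max c^T x s.t. A x <= b, x >= 0' is:
  Dual:  min b^T y  s.t.  A^T y >= c,  y >= 0.

So the dual LP is:
  minimize  8y1 + 12y2 + 43y3 + 4y4
  subject to:
    y1 + 3y3 + 2y4 >= 2
    y2 + 4y3 + y4 >= 1
    y1, y2, y3, y4 >= 0

Solving the primal: x* = (2, 0).
  primal value c^T x* = 4.
Solving the dual: y* = (0, 0, 0, 1).
  dual value b^T y* = 4.
Strong duality: c^T x* = b^T y*. Confirmed.

4


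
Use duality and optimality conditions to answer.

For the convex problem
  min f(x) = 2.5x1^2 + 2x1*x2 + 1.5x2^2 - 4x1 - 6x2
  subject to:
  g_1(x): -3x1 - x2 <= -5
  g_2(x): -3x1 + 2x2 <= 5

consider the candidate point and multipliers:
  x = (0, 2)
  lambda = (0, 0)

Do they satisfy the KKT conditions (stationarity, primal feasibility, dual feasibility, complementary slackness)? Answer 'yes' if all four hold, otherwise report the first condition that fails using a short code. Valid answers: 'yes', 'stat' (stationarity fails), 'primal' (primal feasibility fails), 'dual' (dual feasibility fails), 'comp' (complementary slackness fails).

Gradient of f: grad f(x) = Q x + c = (0, 0)
Constraint values g_i(x) = a_i^T x - b_i:
  g_1((0, 2)) = 3
  g_2((0, 2)) = -1
Stationarity residual: grad f(x) + sum_i lambda_i a_i = (0, 0)
  -> stationarity OK
Primal feasibility (all g_i <= 0): FAILS
Dual feasibility (all lambda_i >= 0): OK
Complementary slackness (lambda_i * g_i(x) = 0 for all i): OK

Verdict: the first failing condition is primal_feasibility -> primal.

primal


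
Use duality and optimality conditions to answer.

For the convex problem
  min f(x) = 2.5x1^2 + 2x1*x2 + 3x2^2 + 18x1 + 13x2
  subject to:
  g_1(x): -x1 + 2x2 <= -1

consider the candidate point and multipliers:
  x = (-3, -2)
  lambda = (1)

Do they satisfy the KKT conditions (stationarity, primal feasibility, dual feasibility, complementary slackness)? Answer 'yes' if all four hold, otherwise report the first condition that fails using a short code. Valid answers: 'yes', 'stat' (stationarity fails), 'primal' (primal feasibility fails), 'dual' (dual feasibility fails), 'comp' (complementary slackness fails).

Gradient of f: grad f(x) = Q x + c = (-1, -5)
Constraint values g_i(x) = a_i^T x - b_i:
  g_1((-3, -2)) = 0
Stationarity residual: grad f(x) + sum_i lambda_i a_i = (-2, -3)
  -> stationarity FAILS
Primal feasibility (all g_i <= 0): OK
Dual feasibility (all lambda_i >= 0): OK
Complementary slackness (lambda_i * g_i(x) = 0 for all i): OK

Verdict: the first failing condition is stationarity -> stat.

stat


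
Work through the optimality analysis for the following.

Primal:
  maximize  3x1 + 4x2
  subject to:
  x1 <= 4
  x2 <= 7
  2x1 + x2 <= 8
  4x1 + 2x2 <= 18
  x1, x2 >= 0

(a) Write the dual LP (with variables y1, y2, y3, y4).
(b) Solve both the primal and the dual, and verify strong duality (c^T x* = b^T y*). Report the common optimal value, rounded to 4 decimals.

The standard primal-dual pair for 'max c^T x s.t. A x <= b, x >= 0' is:
  Dual:  min b^T y  s.t.  A^T y >= c,  y >= 0.

So the dual LP is:
  minimize  4y1 + 7y2 + 8y3 + 18y4
  subject to:
    y1 + 2y3 + 4y4 >= 3
    y2 + y3 + 2y4 >= 4
    y1, y2, y3, y4 >= 0

Solving the primal: x* = (0.5, 7).
  primal value c^T x* = 29.5.
Solving the dual: y* = (0, 2.5, 1.5, 0).
  dual value b^T y* = 29.5.
Strong duality: c^T x* = b^T y*. Confirmed.

29.5


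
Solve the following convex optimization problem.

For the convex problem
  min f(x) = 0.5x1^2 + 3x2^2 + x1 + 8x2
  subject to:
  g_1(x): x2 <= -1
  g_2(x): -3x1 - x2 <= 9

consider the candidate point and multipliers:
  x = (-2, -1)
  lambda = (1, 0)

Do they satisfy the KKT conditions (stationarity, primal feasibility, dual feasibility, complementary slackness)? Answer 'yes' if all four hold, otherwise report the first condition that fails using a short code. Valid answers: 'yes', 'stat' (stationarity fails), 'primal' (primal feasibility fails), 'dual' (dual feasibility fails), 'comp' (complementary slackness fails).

Gradient of f: grad f(x) = Q x + c = (-1, 2)
Constraint values g_i(x) = a_i^T x - b_i:
  g_1((-2, -1)) = 0
  g_2((-2, -1)) = -2
Stationarity residual: grad f(x) + sum_i lambda_i a_i = (-1, 3)
  -> stationarity FAILS
Primal feasibility (all g_i <= 0): OK
Dual feasibility (all lambda_i >= 0): OK
Complementary slackness (lambda_i * g_i(x) = 0 for all i): OK

Verdict: the first failing condition is stationarity -> stat.

stat


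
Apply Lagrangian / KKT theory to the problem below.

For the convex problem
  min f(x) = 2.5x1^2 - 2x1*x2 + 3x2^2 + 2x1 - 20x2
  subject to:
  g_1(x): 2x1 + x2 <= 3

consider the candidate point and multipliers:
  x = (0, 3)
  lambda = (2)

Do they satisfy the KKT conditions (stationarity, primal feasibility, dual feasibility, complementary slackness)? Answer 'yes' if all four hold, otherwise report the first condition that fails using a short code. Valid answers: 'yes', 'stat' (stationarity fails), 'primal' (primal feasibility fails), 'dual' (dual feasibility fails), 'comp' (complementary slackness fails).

Gradient of f: grad f(x) = Q x + c = (-4, -2)
Constraint values g_i(x) = a_i^T x - b_i:
  g_1((0, 3)) = 0
Stationarity residual: grad f(x) + sum_i lambda_i a_i = (0, 0)
  -> stationarity OK
Primal feasibility (all g_i <= 0): OK
Dual feasibility (all lambda_i >= 0): OK
Complementary slackness (lambda_i * g_i(x) = 0 for all i): OK

Verdict: yes, KKT holds.

yes


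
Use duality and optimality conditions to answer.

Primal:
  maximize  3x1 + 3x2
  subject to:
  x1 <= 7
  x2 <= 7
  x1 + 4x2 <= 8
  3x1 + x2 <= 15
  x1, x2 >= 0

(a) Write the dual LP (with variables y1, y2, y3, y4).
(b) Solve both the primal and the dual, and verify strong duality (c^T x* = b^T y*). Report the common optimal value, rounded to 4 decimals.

The standard primal-dual pair for 'max c^T x s.t. A x <= b, x >= 0' is:
  Dual:  min b^T y  s.t.  A^T y >= c,  y >= 0.

So the dual LP is:
  minimize  7y1 + 7y2 + 8y3 + 15y4
  subject to:
    y1 + y3 + 3y4 >= 3
    y2 + 4y3 + y4 >= 3
    y1, y2, y3, y4 >= 0

Solving the primal: x* = (4.7273, 0.8182).
  primal value c^T x* = 16.6364.
Solving the dual: y* = (0, 0, 0.5455, 0.8182).
  dual value b^T y* = 16.6364.
Strong duality: c^T x* = b^T y*. Confirmed.

16.6364
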